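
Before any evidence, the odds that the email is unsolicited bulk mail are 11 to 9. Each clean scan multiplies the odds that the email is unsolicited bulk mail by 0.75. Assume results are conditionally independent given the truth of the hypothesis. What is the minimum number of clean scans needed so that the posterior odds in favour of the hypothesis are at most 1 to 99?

17

Prior odds = 11/9.
Likelihood ratio per clean scan = 0.75.
Target odds = 1/99.
Require 0.75ⁿ ≤ 1/99 ÷ (11/9) = 1/121.
0.75¹⁶ ≈0.0100226 is still above 1/121 but 0.75¹⁷ ≈0.00751695 is at or below it, so n = 17.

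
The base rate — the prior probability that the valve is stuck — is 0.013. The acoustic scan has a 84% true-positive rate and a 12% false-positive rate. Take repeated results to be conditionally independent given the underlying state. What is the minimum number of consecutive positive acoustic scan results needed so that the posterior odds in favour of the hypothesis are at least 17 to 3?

Prior odds = 0.013/0.987 = 13/987.
Likelihood ratio of a positive result = 0.84/0.12 = 7.
Target odds = 17/3.
Need (13/987) × 7ⁿ ≥ 17/3, i.e. 7ⁿ ≥ 5593/13.
7³ = 343 falls short of 5593/13 but 7⁴ = 2401 reaches it, so n = 4.

4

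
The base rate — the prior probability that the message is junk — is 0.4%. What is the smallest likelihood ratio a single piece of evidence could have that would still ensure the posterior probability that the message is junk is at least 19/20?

4731

Prior odds = 0.004/0.996 = 1/249.
Target odds = 0.95/0.05 = 19.
Required Bayes factor = 19 ÷ (1/249) = 4731.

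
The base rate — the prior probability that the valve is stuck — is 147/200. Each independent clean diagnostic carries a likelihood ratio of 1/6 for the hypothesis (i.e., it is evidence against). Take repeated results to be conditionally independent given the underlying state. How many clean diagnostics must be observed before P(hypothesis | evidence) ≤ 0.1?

Prior odds = 0.735/0.265 = 147/53.
Likelihood ratio per clean diagnostic = 1/6.
Target odds: 0.1 ÷ 0.9 = 1/9.
Require (1/6)ⁿ ≤ 1/9 ÷ (147/53) = 53/1323.
(1/6)¹ = 1/6 is still above 53/1323 but (1/6)² = 1/36 is at or below it, so n = 2.

2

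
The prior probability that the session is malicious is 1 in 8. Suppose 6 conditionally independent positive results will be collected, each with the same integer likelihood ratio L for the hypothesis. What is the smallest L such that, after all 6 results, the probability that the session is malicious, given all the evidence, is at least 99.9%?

Prior odds = 0.125/0.875 = 1/7.
Target odds = 0.999/0.001 = 999.
Need L⁶ ≥ 999 ÷ (1/7) = 6993.
4⁶ = 4096 < 6993 ≤ 15625 = 5⁶, so L = 5.

5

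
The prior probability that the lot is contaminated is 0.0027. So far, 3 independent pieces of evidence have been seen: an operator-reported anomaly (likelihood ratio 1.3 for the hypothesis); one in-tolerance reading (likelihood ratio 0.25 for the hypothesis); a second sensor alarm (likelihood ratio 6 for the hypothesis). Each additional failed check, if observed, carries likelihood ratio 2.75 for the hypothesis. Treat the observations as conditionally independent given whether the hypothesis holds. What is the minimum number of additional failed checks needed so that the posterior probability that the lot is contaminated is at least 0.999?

Prior odds = 0.0027/0.9973 = 27/9973.
Combined Bayes factor of the evidence already in hand = 1.3 × 0.25 × 6 = 1.95.
Odds after that evidence = (27/9973) × 1.95 = 1053/199460.
Target odds = 0.999/0.001 = 999.
Need 2.75ⁿ ≥ 999 ÷ (1053/199460) = 7380020/39.
2.75¹² ≈187065 falls short of 7380020/39 but 2.75¹³ ≈514428 reaches it, so n = 13.

13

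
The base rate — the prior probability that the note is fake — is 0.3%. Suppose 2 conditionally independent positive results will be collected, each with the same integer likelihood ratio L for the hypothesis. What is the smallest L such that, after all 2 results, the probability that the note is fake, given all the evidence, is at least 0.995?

Prior odds = 0.003/0.997 = 3/997.
Target odds = 0.995/0.005 = 199.
Need L² ≥ 199 ÷ (3/997) = 198403/3.
257² = 66049 < 198403/3 ≤ 66564 = 258², so L = 258.

258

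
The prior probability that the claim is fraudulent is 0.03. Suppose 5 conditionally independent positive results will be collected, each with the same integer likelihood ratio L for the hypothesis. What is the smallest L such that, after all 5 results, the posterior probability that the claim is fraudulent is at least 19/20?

Prior odds = 0.03/0.97 = 3/97.
Target odds = 0.95/0.05 = 19.
Need L⁵ ≥ 19 ÷ (3/97) = 1843/3.
3⁵ = 243 < 1843/3 ≤ 1024 = 4⁵, so L = 4.

4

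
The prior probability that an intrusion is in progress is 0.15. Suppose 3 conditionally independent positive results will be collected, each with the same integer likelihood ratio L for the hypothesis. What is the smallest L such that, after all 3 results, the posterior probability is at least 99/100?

9

Prior odds = 0.15/0.85 = 3/17.
Target odds = 0.99/0.01 = 99.
Need L³ ≥ 99 ÷ (3/17) = 561.
8³ = 512 < 561 ≤ 729 = 9³, so L = 9.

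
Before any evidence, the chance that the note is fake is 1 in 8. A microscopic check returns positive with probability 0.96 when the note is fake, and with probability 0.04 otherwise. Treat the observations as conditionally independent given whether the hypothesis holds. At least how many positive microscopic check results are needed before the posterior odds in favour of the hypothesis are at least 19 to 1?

2

Prior odds = 0.125/0.875 = 1/7.
Likelihood ratio of a positive result = 0.96/0.04 = 24.
Target odds = 19.
Need (1/7) × 24ⁿ ≥ 19, i.e. 24ⁿ ≥ 133.
24¹ = 24 falls short of 133 but 24² = 576 reaches it, so n = 2.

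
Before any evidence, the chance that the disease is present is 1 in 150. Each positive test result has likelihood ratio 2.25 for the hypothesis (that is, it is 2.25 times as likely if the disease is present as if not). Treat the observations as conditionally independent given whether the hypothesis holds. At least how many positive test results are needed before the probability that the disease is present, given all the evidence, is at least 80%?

Prior odds: (1/150) ÷ (149/150) = 1/149.
Likelihood ratio per positive test result = 2.25.
Target odds: 0.8 ÷ 0.2 = 4.
Need (1/149) × 2.25ⁿ ≥ 4, i.e. 2.25ⁿ ≥ 596.
2.25⁷ = 4782969/16384 falls short of 596 but 2.25⁸ = 43046721/65536 reaches it, so n = 8.

8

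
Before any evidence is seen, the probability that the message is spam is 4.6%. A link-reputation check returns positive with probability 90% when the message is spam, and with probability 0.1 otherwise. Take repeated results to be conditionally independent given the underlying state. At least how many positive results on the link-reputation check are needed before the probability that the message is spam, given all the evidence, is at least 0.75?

Prior odds = 0.046/0.954 = 23/477.
Likelihood ratio of a positive result = 0.9/0.1 = 9.
Target posterior odds = 0.75/0.25 = 3.
Need (23/477) × 9ⁿ ≥ 3, i.e. 9ⁿ ≥ 1431/23.
9¹ = 9 falls short of 1431/23 but 9² = 81 reaches it, so n = 2.

2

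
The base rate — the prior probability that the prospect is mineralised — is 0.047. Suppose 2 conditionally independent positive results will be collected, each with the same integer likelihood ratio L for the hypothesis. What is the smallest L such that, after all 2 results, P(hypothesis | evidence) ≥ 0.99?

Prior odds = 0.047/0.953 = 47/953.
Target odds = 0.99/0.01 = 99.
Need L² ≥ 99 ÷ (47/953) = 94347/47.
44² = 1936 < 94347/47 ≤ 2025 = 45², so L = 45.

45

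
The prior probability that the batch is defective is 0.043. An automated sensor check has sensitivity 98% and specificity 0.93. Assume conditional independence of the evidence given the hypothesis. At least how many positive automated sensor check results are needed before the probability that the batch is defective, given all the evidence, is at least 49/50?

3

Prior odds: 0.043 ÷ 0.957 = 43/957.
False-positive rate = 1 − 0.93 = 0.07; likelihood ratio of a positive = 0.98/0.07 = 14.
Target odds: 0.98 ÷ 0.02 = 49.
Need (43/957) × 14ⁿ ≥ 49, i.e. 14ⁿ ≥ 46893/43.
14² = 196 falls short of 46893/43 but 14³ = 2744 reaches it, so n = 3.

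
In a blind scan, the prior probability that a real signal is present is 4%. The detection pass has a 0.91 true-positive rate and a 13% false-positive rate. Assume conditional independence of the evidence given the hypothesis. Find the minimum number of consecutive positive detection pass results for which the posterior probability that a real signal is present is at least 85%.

3

Prior odds: 0.04 ÷ 0.96 = 1/24.
Likelihood ratio of a positive result = 0.91/0.13 = 7.
Target posterior odds = 0.85/0.15 = 17/3.
Require 7ⁿ ≥ 17/3 ÷ (1/24) = 136.
7² = 49 falls short of 136 but 7³ = 343 reaches it, so n = 3.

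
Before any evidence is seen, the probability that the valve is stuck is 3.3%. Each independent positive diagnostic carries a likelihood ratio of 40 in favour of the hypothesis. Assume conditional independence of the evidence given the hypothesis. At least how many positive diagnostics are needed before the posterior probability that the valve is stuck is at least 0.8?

Prior odds = 0.033/0.967 = 33/967.
Likelihood ratio per positive diagnostic = 40.
Target posterior odds = 0.8/0.2 = 4.
Need (33/967) × 40ⁿ ≥ 4, i.e. 40ⁿ ≥ 3868/33.
40¹ = 40 falls short of 3868/33 but 40² = 1600 reaches it, so n = 2.

2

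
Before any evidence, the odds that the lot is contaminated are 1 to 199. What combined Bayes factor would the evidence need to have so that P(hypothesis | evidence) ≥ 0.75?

Prior odds = 1/199.
Target odds = 0.75/0.25 = 3.
Required Bayes factor = 3 ÷ (1/199) = 597.

597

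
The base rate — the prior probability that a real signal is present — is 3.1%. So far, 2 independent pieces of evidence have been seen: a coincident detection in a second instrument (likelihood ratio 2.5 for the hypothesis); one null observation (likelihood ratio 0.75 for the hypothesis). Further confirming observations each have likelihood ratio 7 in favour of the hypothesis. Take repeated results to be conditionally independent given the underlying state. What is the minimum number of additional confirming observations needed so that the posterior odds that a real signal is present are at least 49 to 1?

4

Prior odds = 0.031/0.969 = 31/969.
Combined Bayes factor of the evidence already in hand = 2.5 × 0.75 = 1.875.
Odds after that evidence = (31/969) × 1.875 = 155/2584.
Target odds = 49.
Need 7ⁿ ≥ 49 ÷ (155/2584) = 126616/155.
7³ = 343 falls short of 126616/155 but 7⁴ = 2401 reaches it, so n = 4.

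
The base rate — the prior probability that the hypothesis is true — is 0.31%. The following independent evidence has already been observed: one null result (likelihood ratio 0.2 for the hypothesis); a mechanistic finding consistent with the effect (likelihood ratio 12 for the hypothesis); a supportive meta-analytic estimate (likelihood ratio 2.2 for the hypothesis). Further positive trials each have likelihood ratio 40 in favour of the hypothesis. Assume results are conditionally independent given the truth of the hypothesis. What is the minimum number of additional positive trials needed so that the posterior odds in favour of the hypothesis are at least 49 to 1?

3

Prior odds = 0.0031/0.9969 = 31/9969.
Combined Bayes factor of the evidence already in hand = 0.2 × 12 × 2.2 = 5.28.
Odds after that evidence = (31/9969) × 5.28 = 1364/83075.
Target odds = 49.
Need 40ⁿ ≥ 49 ÷ (1364/83075) = 4070675/1364.
40² = 1600 falls short of 4070675/1364 but 40³ = 64000 reaches it, so n = 3.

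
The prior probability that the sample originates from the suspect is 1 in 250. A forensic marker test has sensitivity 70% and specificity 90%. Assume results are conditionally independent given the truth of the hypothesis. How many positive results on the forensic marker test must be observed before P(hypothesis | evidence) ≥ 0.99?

Prior odds: 0.004 ÷ 0.996 = 1/249.
False-positive rate = 1 − 0.9 = 0.1; likelihood ratio of a positive = 0.7/0.1 = 7.
Target odds: 0.99 ÷ 0.01 = 99.
Need (1/249) × 7ⁿ ≥ 99, i.e. 7ⁿ ≥ 24651.
7⁵ = 16807 falls short of 24651 but 7⁶ = 117649 reaches it, so n = 6.

6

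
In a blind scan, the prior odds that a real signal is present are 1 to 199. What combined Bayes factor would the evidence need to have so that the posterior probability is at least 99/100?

19701

Prior odds = 1/199.
Target odds = 0.99/0.01 = 99.
Required Bayes factor = 99 ÷ (1/199) = 19701.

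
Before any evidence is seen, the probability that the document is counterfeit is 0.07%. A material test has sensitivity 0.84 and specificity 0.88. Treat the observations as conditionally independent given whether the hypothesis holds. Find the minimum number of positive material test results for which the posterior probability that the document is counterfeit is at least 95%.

Prior odds: 0.0007 ÷ 0.9993 = 7/9993.
False-positive rate = 1 − 0.88 = 0.12; likelihood ratio of a positive = 0.84/0.12 = 7.
Target odds: 0.95 ÷ 0.05 = 19.
Require 7ⁿ ≥ 19 ÷ (7/9993) = 189867/7.
7⁵ = 16807 falls short of 189867/7 but 7⁶ = 117649 reaches it, so n = 6.

6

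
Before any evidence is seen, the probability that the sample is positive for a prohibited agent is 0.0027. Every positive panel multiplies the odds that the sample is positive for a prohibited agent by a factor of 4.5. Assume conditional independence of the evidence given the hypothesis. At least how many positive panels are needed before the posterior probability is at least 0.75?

5

Prior odds: 0.0027 ÷ 0.9973 = 27/9973.
Likelihood ratio per positive panel = 4.5.
Target odds: 0.75 ÷ 0.25 = 3.
Require 4.5ⁿ ≥ 3 ÷ (27/9973) = 9973/9.
4.5⁴ = 410.0625 falls short of 9973/9 but 4.5⁵ = 1845.28125 reaches it, so n = 5.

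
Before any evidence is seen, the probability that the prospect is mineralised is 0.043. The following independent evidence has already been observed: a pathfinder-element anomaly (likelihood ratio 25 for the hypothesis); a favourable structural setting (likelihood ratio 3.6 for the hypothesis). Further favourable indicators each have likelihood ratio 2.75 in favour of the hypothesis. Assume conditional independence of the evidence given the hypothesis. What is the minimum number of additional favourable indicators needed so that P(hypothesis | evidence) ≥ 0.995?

Prior odds = 0.043/0.957 = 43/957.
Combined Bayes factor of the evidence already in hand = 25 × 3.6 = 90.
Odds after that evidence = (43/957) × 90 = 1290/319.
Target odds = 0.995/0.005 = 199.
Need 2.75ⁿ ≥ 199 ÷ (1290/319) = 63481/1290.
2.75³ = 20.796875 falls short of 63481/1290 but 2.75⁴ = 57.19140625 reaches it, so n = 4.

4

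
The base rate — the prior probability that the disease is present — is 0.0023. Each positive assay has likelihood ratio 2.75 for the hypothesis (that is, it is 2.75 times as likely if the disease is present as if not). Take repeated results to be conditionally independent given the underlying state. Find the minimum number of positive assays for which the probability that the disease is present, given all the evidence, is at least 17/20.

8

Prior odds: 0.0023 ÷ 0.9977 = 23/9977.
Likelihood ratio per positive assay = 2.75.
Target posterior odds = 0.85/0.15 = 17/3.
Require 2.75ⁿ ≥ 17/3 ÷ (23/9977) = 169609/69.
2.75⁷ = 19487171/16384 falls short of 169609/69 but 2.75⁸ = 214358881/65536 reaches it, so n = 8.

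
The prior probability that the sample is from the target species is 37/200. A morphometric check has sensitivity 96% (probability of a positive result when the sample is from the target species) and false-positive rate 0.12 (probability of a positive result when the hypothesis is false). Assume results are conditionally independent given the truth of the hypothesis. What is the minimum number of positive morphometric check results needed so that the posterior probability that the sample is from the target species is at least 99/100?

3

Prior odds: 0.185 ÷ 0.815 = 37/163.
Likelihood ratio of a positive result = 0.96/0.12 = 8.
Target posterior odds = 0.99/0.01 = 99.
Need (37/163) × 8ⁿ ≥ 99, i.e. 8ⁿ ≥ 16137/37.
8² = 64 falls short of 16137/37 but 8³ = 512 reaches it, so n = 3.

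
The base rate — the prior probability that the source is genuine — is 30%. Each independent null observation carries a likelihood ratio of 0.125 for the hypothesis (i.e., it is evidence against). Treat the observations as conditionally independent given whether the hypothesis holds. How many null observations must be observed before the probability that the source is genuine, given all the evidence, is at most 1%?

2

Prior odds: 0.3 ÷ 0.7 = 3/7.
Likelihood ratio per null observation = 0.125.
Target odds: 0.01 ÷ 0.99 = 1/99.
Require 0.125ⁿ ≤ 1/99 ÷ (3/7) = 7/297.
0.125¹ = 0.125 is still above 7/297 but 0.125² = 0.015625 is at or below it, so n = 2.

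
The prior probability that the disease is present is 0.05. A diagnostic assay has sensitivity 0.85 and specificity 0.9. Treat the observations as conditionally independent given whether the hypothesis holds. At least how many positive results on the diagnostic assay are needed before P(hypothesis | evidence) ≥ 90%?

Prior odds = 0.05/0.95 = 1/19.
False-positive rate = 1 − 0.9 = 0.1; likelihood ratio of a positive = 0.85/0.1 = 8.5.
Target odds: 0.9 ÷ 0.1 = 9.
Require 8.5ⁿ ≥ 9 ÷ (1/19) = 171.
8.5² = 72.25 falls short of 171 but 8.5³ = 614.125 reaches it, so n = 3.

3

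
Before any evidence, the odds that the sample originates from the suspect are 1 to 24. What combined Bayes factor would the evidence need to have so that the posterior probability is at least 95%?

Prior odds = 1/24.
Target odds = 0.95/0.05 = 19.
Required Bayes factor = 19 ÷ (1/24) = 456.

456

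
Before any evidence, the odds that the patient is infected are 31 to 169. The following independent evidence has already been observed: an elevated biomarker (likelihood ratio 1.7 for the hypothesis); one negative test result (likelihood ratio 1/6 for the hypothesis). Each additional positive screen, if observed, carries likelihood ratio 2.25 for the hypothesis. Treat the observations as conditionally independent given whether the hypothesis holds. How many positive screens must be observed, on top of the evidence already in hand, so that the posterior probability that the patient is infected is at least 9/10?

Prior odds = 31/169.
Combined Bayes factor of the evidence already in hand = 1.7 × (1/6) = 17/60.
Odds after that evidence = (31/169) × 17/60 = 527/10140.
Target odds = 0.9/0.1 = 9.
Need 2.25ⁿ ≥ 9 ÷ (527/10140) = 91260/527.
2.25⁶ = 531441/4096 falls short of 91260/527 but 2.25⁷ = 4782969/16384 reaches it, so n = 7.

7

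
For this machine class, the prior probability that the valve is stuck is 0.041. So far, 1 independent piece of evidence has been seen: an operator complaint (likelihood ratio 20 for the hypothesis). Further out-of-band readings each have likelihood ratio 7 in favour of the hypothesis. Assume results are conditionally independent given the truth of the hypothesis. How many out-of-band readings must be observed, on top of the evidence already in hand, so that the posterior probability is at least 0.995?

Prior odds = 0.041/0.959 = 41/959.
Bayes factor of the evidence already in hand = 20.
Odds after that evidence = (41/959) × 20 = 820/959.
Target odds = 0.995/0.005 = 199.
Need 7ⁿ ≥ 199 ÷ (820/959) = 190841/820.
7² = 49 falls short of 190841/820 but 7³ = 343 reaches it, so n = 3.

3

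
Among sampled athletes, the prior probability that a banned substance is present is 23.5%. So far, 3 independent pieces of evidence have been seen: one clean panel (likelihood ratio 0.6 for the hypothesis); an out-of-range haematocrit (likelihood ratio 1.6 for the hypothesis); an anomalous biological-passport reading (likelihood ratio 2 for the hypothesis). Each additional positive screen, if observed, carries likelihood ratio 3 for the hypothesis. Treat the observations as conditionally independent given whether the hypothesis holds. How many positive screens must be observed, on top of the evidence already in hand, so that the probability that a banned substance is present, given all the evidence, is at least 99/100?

Prior odds = 0.235/0.765 = 47/153.
Combined Bayes factor of the evidence already in hand = 0.6 × 1.6 × 2 = 1.92.
Odds after that evidence = (47/153) × 1.92 = 752/1275.
Target odds = 0.99/0.01 = 99.
Need 3ⁿ ≥ 99 ÷ (752/1275) = 126225/752.
3⁴ = 81 falls short of 126225/752 but 3⁵ = 243 reaches it, so n = 5.

5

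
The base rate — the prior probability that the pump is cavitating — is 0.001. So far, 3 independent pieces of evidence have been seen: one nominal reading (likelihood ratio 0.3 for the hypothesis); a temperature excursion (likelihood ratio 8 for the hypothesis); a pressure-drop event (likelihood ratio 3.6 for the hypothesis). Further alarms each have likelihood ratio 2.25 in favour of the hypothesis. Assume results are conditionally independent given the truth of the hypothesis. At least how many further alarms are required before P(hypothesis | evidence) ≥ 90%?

9

Prior odds = 0.001/0.999 = 1/999.
Combined Bayes factor of the evidence already in hand = 0.3 × 8 × 3.6 = 8.64.
Odds after that evidence = (1/999) × 8.64 = 8/925.
Target odds = 0.9/0.1 = 9.
Need 2.25ⁿ ≥ 9 ÷ (8/925) = 1040.625.
2.25⁸ = 43046721/65536 falls short of 1040.625 but 2.25⁹ = 387420489/262144 reaches it, so n = 9.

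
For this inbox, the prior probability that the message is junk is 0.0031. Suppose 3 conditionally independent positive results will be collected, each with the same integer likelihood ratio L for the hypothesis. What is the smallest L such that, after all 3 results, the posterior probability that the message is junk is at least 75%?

10

Prior odds = 0.0031/0.9969 = 31/9969.
Target odds = 0.75/0.25 = 3.
Need L³ ≥ 3 ÷ (31/9969) = 29907/31.
9³ = 729 < 29907/31 ≤ 1000 = 10³, so L = 10.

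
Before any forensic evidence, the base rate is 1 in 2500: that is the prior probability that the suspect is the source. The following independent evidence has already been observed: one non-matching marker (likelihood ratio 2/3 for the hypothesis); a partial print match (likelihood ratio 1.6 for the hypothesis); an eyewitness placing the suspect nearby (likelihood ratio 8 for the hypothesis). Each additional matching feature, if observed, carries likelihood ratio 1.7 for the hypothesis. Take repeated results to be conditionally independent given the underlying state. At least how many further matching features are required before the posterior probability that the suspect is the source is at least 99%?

20

Prior odds = 0.0004/0.9996 = 1/2499.
Combined Bayes factor of the evidence already in hand = (2/3) × 1.6 × 8 = 128/15.
Odds after that evidence = (1/2499) × 128/15 = 128/37485.
Target odds = 0.99/0.01 = 99.
Need 1.7ⁿ ≥ 99 ÷ (128/37485) = 3711015/128.
1.7¹⁹ ≈23907.2 falls short of 3711015/128 but 1.7²⁰ ≈40642.3 reaches it, so n = 20.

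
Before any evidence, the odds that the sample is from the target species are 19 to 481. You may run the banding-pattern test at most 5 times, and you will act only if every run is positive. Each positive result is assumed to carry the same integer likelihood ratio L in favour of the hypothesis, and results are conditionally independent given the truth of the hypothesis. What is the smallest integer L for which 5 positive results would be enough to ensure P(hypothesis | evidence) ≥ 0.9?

Prior odds = 19/481.
Target odds = 0.9/0.1 = 9.
Need L⁵ ≥ 9 ÷ (19/481) = 4329/19.
2⁵ = 32 < 4329/19 ≤ 243 = 3⁵, so L = 3.

3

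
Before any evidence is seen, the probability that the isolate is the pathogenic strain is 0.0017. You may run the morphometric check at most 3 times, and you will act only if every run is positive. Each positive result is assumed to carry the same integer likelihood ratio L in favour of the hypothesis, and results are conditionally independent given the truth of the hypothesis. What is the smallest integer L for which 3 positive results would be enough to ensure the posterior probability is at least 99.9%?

Prior odds = 0.0017/0.9983 = 17/9983.
Target odds = 0.999/0.001 = 999.
Need L³ ≥ 999 ÷ (17/9983) = 9973017/17.
83³ = 571787 < 9973017/17 ≤ 592704 = 84³, so L = 84.

84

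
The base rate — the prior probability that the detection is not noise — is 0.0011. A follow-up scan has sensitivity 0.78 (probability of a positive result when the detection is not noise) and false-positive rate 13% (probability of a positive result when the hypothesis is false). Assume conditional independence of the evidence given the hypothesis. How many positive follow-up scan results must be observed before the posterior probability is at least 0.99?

Prior odds: 0.0011 ÷ 0.9989 = 11/9989.
Likelihood ratio of a positive result = 0.78/0.13 = 6.
Target posterior odds = 0.99/0.01 = 99.
Need (11/9989) × 6ⁿ ≥ 99, i.e. 6ⁿ ≥ 89901.
6⁶ = 46656 falls short of 89901 but 6⁷ = 279936 reaches it, so n = 7.

7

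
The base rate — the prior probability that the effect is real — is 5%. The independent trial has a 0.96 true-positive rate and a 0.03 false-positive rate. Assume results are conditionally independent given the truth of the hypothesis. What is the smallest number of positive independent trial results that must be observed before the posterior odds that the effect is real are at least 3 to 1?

Prior odds: 0.05 ÷ 0.95 = 1/19.
Likelihood ratio of a positive result = 0.96/0.03 = 32.
Target odds = 3.
Require 32ⁿ ≥ 3 ÷ (1/19) = 57.
32¹ = 32 falls short of 57 but 32² = 1024 reaches it, so n = 2.

2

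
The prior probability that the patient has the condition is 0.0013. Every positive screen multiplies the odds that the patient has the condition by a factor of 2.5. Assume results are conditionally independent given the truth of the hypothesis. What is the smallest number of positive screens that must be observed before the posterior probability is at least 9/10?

10

Prior odds: 0.0013 ÷ 0.9987 = 13/9987.
Likelihood ratio per positive screen = 2.5.
Target odds: 0.9 ÷ 0.1 = 9.
Require 2.5ⁿ ≥ 9 ÷ (13/9987) = 89883/13.
2.5⁹ = 1953125/512 falls short of 89883/13 but 2.5¹⁰ = 9765625/1024 reaches it, so n = 10.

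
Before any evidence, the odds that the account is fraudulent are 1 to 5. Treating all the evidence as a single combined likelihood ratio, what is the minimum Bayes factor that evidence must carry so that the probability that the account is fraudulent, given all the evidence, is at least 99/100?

495

Prior odds = 0.2.
Target odds = 0.99/0.01 = 99.
Required Bayes factor = 99 ÷ 0.2 = 495.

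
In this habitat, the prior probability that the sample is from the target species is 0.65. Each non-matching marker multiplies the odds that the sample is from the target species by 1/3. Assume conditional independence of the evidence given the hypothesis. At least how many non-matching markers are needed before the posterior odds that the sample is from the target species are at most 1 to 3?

Prior odds = 0.65/0.35 = 13/7.
Likelihood ratio per non-matching marker = 1/3.
Target odds = 1/3.
Need (13/7) × (1/3)ⁿ ≤ 1/3, i.e. (1/3)ⁿ ≤ 7/39.
(1/3)¹ = 1/3 is still above 7/39 but (1/3)² = 1/9 is at or below it, so n = 2.

2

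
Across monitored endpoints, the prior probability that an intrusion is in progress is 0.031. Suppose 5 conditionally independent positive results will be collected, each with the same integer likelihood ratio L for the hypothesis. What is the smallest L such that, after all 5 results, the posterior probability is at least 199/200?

Prior odds = 0.031/0.969 = 31/969.
Target odds = 0.995/0.005 = 199.
Need L⁵ ≥ 199 ÷ (31/969) = 192831/31.
5⁵ = 3125 < 192831/31 ≤ 7776 = 6⁵, so L = 6.

6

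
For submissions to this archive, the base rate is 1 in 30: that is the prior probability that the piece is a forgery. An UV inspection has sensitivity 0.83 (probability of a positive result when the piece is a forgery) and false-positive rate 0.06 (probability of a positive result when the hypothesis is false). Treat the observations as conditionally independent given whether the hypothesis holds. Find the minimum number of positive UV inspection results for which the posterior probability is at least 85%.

2

Prior odds: (1/30) ÷ (29/30) = 1/29.
Likelihood ratio of a positive result = 0.83/0.06 = 83/6.
Target odds: 0.85 ÷ 0.15 = 17/3.
Require (83/6)ⁿ ≥ 17/3 ÷ (1/29) = 493/3.
(83/6)¹ = 83/6 falls short of 493/3 but (83/6)² = 6889/36 reaches it, so n = 2.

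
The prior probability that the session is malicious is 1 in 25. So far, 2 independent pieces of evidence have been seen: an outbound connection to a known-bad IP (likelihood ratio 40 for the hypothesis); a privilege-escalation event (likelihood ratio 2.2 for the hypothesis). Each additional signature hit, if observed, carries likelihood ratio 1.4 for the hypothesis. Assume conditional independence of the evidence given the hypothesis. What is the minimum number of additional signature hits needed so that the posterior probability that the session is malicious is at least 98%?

Prior odds = 0.04/0.96 = 1/24.
Combined Bayes factor of the evidence already in hand = 40 × 2.2 = 88.
Odds after that evidence = (1/24) × 88 = 11/3.
Target odds = 0.98/0.02 = 49.
Need 1.4ⁿ ≥ 49 ÷ (11/3) = 147/11.
1.4⁷ = 823543/78125 falls short of 147/11 but 1.4⁸ = 5764801/390625 reaches it, so n = 8.

8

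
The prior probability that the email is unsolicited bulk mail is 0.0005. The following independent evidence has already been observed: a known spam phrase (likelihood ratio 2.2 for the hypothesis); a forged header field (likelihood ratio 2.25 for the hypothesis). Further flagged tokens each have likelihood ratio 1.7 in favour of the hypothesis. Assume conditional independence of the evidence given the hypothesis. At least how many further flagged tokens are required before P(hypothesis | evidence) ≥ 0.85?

Prior odds = 0.0005/0.9995 = 1/1999.
Combined Bayes factor of the evidence already in hand = 2.2 × 2.25 = 4.95.
Odds after that evidence = (1/1999) × 4.95 = 99/39980.
Target odds = 0.85/0.15 = 17/3.
Need 1.7ⁿ ≥ 17/3 ÷ (99/39980) = 679660/297.
1.7¹⁴ ≈1683.78 falls short of 679660/297 but 1.7¹⁵ ≈2862.42 reaches it, so n = 15.

15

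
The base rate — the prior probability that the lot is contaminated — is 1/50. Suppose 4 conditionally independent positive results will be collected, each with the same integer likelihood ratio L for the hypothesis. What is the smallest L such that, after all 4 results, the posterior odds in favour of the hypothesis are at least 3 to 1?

4

Prior odds = 0.02/0.98 = 1/49.
Target odds = 3.
Need L⁴ ≥ 3 ÷ (1/49) = 147.
3⁴ = 81 < 147 ≤ 256 = 4⁴, so L = 4.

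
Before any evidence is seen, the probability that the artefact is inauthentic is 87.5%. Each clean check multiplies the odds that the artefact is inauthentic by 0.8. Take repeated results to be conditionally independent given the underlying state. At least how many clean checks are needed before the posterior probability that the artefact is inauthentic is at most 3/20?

17

Prior odds = 0.875/0.125 = 7.
Likelihood ratio per clean check = 0.8.
Target odds: 0.15 ÷ 0.85 = 3/17.
Need 7 × 0.8ⁿ ≤ 3/17, i.e. 0.8ⁿ ≤ 3/119.
0.8¹⁶ ≈0.0281475 is still above 3/119 but 0.8¹⁷ ≈0.022518 is at or below it, so n = 17.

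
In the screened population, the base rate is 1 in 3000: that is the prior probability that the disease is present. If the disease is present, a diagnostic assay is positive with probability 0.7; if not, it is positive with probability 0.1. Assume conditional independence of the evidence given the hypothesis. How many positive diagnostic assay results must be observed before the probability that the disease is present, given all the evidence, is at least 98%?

7

Prior odds: (1/3000) ÷ (2999/3000) = 1/2999.
Likelihood ratio of a positive = 0.7/0.1 = 7.
Target odds: 0.98 ÷ 0.02 = 49.
Need (1/2999) × 7ⁿ ≥ 49, i.e. 7ⁿ ≥ 146951.
7⁶ = 117649 falls short of 146951 but 7⁷ = 823543 reaches it, so n = 7.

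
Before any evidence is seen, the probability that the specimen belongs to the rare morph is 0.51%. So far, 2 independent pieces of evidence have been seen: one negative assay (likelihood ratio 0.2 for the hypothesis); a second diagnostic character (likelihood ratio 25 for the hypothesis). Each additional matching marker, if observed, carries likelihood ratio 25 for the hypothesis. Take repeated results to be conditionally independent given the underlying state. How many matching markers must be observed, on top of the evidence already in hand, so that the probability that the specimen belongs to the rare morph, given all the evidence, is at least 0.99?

Prior odds = 0.0051/0.9949 = 51/9949.
Combined Bayes factor of the evidence already in hand = 0.2 × 25 = 5.
Odds after that evidence = (51/9949) × 5 = 255/9949.
Target odds = 0.99/0.01 = 99.
Need 25ⁿ ≥ 99 ÷ (255/9949) = 328317/85.
25² = 625 falls short of 328317/85 but 25³ = 15625 reaches it, so n = 3.

3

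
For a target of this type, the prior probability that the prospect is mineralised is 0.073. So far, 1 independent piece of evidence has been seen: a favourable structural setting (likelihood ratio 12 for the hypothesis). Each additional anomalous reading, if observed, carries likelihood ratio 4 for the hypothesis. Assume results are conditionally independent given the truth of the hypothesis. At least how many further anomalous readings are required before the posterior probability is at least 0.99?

Prior odds = 0.073/0.927 = 73/927.
Bayes factor of the evidence already in hand = 12.
Odds after that evidence = (73/927) × 12 = 292/309.
Target odds = 0.99/0.01 = 99.
Need 4ⁿ ≥ 99 ÷ (292/309) = 30591/292.
4³ = 64 falls short of 30591/292 but 4⁴ = 256 reaches it, so n = 4.

4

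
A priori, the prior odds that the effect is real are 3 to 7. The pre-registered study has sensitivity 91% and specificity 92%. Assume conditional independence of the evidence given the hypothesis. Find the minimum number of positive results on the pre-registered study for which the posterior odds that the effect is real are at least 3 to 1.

1

Prior odds = 3/7.
False-positive rate = 1 − 0.92 = 0.08; likelihood ratio of a positive = 0.91/0.08 = 11.375.
Target odds = 3.
Require 11.375ⁿ ≥ 3 ÷ (3/7) = 7.
11.375¹ = 11.375, which meets the required 7; so n = 1.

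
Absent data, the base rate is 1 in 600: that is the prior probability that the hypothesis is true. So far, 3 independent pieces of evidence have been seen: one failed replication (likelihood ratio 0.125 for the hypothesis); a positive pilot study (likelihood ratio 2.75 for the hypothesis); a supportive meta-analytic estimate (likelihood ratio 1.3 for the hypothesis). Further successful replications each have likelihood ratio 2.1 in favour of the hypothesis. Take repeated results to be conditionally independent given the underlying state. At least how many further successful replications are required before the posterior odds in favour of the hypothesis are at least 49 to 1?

Prior odds = (1/600)/(599/600) = 1/599.
Combined Bayes factor of the evidence already in hand = 0.125 × 2.75 × 1.3 = 0.446875.
Odds after that evidence = (1/599) × 0.446875 = 143/191680.
Target odds = 49.
Need 2.1ⁿ ≥ 49 ÷ (143/191680) = 9392320/143.
2.1¹⁴ ≈32439.2 falls short of 9392320/143 but 2.1¹⁵ ≈68122.3 reaches it, so n = 15.

15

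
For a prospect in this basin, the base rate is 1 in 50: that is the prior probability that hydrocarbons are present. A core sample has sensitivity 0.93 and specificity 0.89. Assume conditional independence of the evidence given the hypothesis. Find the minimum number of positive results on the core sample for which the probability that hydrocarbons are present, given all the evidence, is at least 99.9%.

Prior odds = 0.02/0.98 = 1/49.
False-positive rate = 1 − 0.89 = 0.11; likelihood ratio of a positive = 0.93/0.11 = 93/11.
Target odds: 0.999 ÷ 0.001 = 999.
Require (93/11)ⁿ ≥ 999 ÷ (1/49) = 48951.
(93/11)⁵ ≈43196.8 falls short of 48951 but (93/11)⁶ ≈365209 reaches it, so n = 6.

6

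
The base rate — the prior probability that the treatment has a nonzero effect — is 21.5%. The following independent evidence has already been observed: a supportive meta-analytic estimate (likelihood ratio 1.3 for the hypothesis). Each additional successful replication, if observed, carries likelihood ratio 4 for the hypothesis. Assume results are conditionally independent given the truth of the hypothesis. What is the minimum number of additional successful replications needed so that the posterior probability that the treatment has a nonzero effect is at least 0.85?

Prior odds = 0.215/0.785 = 43/157.
Bayes factor of the evidence already in hand = 1.3.
Odds after that evidence = (43/157) × 1.3 = 559/1570.
Target odds = 0.85/0.15 = 17/3.
Need 4ⁿ ≥ 17/3 ÷ (559/1570) = 26690/1677.
4¹ = 4 falls short of 26690/1677 but 4² = 16 reaches it, so n = 2.

2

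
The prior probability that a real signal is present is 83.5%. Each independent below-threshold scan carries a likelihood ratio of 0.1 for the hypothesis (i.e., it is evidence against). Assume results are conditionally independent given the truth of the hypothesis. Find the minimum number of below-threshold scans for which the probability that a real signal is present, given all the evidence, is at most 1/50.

Prior odds: 0.835 ÷ 0.165 = 167/33.
Likelihood ratio per below-threshold scan = 0.1.
Target posterior odds = 0.02/0.98 = 1/49.
Require 0.1ⁿ ≤ 1/49 ÷ (167/33) = 33/8183.
0.1² = 0.01 is still above 33/8183 but 0.1³ = 0.001 is at or below it, so n = 3.

3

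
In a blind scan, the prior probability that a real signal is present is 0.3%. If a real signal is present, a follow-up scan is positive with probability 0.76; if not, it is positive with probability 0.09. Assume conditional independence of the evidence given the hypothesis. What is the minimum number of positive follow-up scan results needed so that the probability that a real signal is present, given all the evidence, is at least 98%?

Prior odds = 0.003/0.997 = 3/997.
Likelihood ratio of a positive = 0.76/0.09 = 76/9.
Target odds: 0.98 ÷ 0.02 = 49.
Require (76/9)ⁿ ≥ 49 ÷ (3/997) = 48853/3.
(76/9)⁴ = 33362176/6561 falls short of 48853/3 but (76/9)⁵ ≈42939.3 reaches it, so n = 5.

5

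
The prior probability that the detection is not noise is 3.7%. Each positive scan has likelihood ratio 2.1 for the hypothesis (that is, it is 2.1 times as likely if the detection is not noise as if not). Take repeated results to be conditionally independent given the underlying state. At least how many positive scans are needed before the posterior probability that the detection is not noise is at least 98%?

Prior odds = 0.037/0.963 = 37/963.
Likelihood ratio per positive scan = 2.1.
Target odds: 0.98 ÷ 0.02 = 49.
Require 2.1ⁿ ≥ 49 ÷ (37/963) = 47187/37.
2.1⁹ ≈794.28 falls short of 47187/37 but 2.1¹⁰ ≈1667.99 reaches it, so n = 10.

10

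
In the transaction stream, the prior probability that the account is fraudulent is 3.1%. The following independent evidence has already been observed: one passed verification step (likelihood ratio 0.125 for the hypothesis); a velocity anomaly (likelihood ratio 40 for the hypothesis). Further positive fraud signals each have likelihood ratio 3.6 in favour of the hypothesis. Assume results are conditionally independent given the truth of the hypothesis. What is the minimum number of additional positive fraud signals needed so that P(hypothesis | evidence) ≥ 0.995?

Prior odds = 0.031/0.969 = 31/969.
Combined Bayes factor of the evidence already in hand = 0.125 × 40 = 5.
Odds after that evidence = (31/969) × 5 = 155/969.
Target odds = 0.995/0.005 = 199.
Need 3.6ⁿ ≥ 199 ÷ (155/969) = 192831/155.
3.6⁵ = 604.66176 falls short of 192831/155 but 3.6⁶ = 34012224/15625 reaches it, so n = 6.

6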